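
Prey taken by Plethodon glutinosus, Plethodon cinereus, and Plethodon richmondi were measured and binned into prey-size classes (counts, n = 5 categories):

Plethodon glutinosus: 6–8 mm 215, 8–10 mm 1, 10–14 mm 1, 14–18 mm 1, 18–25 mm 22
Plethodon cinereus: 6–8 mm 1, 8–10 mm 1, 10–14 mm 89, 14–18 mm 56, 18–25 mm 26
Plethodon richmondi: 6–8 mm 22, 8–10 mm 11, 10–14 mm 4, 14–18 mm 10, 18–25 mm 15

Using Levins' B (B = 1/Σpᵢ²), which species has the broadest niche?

Proportions for Plethodon glutinosus (n=240): 215/240=0.8958, 1/240=0.0042, 1/240=0.0042, 1/240=0.0042, 22/240=0.0917
Proportions for Plethodon cinereus (n=173): 1/173=0.0058, 1/173=0.0058, 89/173=0.5145, 56/173=0.3237, 26/173=0.1503
Proportions for Plethodon richmondi (n=62): 22/62=0.3548, 11/62=0.1774, 4/62=0.0645, 10/62=0.1613, 15/62=0.2419
Σp_glutᵢ² = 0.8958² + 0.0042² + 0.0042² + 0.0042² + 0.0917² = 0.802458 + 0.000018 + 0.000018 + 0.000018 + 0.008409 = 0.810921
B_glut = 1 / 0.810921 = 1.2332
Σp_cineᵢ² = 0.0058² + 0.0058² + 0.5145² + 0.3237² + 0.1503² = 0.000034 + 0.000034 + 0.264710 + 0.104782 + 0.022590 = 0.392150
B_cine = 1 / 0.392150 = 2.5500
Σp_richᵢ² = 0.3548² + 0.1774² + 0.0645² + 0.1613² + 0.2419² = 0.125883 + 0.031471 + 0.004160 + 0.026018 + 0.058516 = 0.246048
B_rich = 1 / 0.246048 = 4.0642
Highest B → broadest niche (most generalist): Plethodon richmondi (B = 4.06).

Plethodon richmondi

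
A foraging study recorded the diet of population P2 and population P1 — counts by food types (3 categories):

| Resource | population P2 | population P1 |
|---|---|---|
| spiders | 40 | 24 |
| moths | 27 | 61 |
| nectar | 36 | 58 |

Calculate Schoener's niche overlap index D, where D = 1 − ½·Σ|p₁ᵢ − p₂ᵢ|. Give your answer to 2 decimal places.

0.78

Proportions for population P2 (n=103): 40/103=0.3883, 27/103=0.2621, 36/103=0.3495
Proportions for population P1 (n=143): 24/143=0.1678, 61/143=0.4266, 58/143=0.4056
Σ|p₁ᵢ − p₂ᵢ| = 0.2205 + 0.1645 + 0.0561 = 0.4411
D = 1 − ½ × 0.4411 = 1 − 0.22055 = 0.77945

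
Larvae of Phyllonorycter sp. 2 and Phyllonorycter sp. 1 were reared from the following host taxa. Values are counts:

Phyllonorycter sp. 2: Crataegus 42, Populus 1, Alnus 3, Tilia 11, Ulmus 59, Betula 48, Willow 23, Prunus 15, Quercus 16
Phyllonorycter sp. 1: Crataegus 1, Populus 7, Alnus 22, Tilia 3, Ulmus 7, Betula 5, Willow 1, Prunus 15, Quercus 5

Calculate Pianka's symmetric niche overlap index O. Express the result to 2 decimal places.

Proportions for Phyllonorycter sp. 2 (n=218): 42/218=0.1927, 1/218=0.0046, 3/218=0.0138, 11/218=0.0505, 59/218=0.2706, 48/218=0.2202, 23/218=0.1055, 15/218=0.0688, 16/218=0.0734
Proportions for Phyllonorycter sp. 1 (n=66): 1/66=0.0152, 7/66=0.1061, 22/66=0.3333, 3/66=0.0455, 7/66=0.1061, 5/66=0.0758, 1/66=0.0152, 15/66=0.2273, 5/66=0.0758
Σ p₁ᵢp₂ᵢ = 0.002929 + 0.000488 + 0.004600 + 0.002298 + 0.028711 + 0.016691 + 0.001604 + 0.015638 + 0.005564 = 0.078523
Σp_1ᵢ² = 0.1927² + 0.0046² + 0.0138² + 0.0505² + 0.2706² + 0.2202² + 0.1055² + 0.0688² + 0.0734² = 0.037133 + 0.000021 + 0.000190 + 0.002550 + 0.073224 + 0.048488 + 0.011130 + 0.004733 + 0.005388 = 0.182857
Σp_2ᵢ² = 0.0152² + 0.1061² + 0.3333² + 0.0455² + 0.1061² + 0.0758² + 0.0152² + 0.2273² + 0.0758² = 0.000231 + 0.011257 + 0.111089 + 0.002070 + 0.011257 + 0.005746 + 0.000231 + 0.051665 + 0.005746 = 0.199292
O = 0.078523 / √(0.182857 × 0.199292) = 0.078523 / 0.1908977 = 0.4113

0.41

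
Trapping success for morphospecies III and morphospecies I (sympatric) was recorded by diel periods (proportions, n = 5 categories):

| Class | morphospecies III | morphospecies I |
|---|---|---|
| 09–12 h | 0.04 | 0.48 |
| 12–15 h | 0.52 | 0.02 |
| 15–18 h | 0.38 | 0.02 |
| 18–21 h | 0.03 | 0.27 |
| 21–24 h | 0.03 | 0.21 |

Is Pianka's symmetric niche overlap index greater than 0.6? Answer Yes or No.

No

Σ p₁ᵢp₂ᵢ = 0.0192 + 0.0104 + 0.0076 + 0.0081 + 0.0063 = 0.0516
Σp_1ᵢ² = 0.04² + 0.52² + 0.38² + 0.03² + 0.03² = 0.0016 + 0.2704 + 0.1444 + 0.0009 + 0.0009 = 0.4182
Σp_2ᵢ² = 0.48² + 0.02² + 0.02² + 0.27² + 0.21² = 0.2304 + 0.0004 + 0.0004 + 0.0729 + 0.0441 = 0.3482
O = 0.0516 / √(0.4182 × 0.3482) = 0.0516 / 0.38160 = 0.1352
O = 0.1352 < 0.6 → No.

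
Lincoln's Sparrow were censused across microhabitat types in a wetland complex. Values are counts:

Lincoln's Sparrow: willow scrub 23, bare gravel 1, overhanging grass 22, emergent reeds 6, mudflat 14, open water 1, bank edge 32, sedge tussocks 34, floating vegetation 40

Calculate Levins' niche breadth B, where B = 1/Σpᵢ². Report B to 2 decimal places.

Proportions for Lincoln's Sparrow (n=173): 23/173=0.1329, 1/173=0.0058, 22/173=0.1272, 6/173=0.0347, 14/173=0.0809, 1/173=0.0058, 32/173=0.1850, 34/173=0.1965, 40/173=0.2312
Σpᵢ² = 0.1329² + 0.0058² + 0.1272² + 0.0347² + 0.0809² + 0.0058² + 0.1850² + 0.1965² + 0.2312² = 0.017662 + 0.000034 + 0.016180 + 0.001204 + 0.006545 + 0.000034 + 0.034225 + 0.038612 + 0.053453 = 0.167949
B = 1 / 0.167949 = 5.9542

5.95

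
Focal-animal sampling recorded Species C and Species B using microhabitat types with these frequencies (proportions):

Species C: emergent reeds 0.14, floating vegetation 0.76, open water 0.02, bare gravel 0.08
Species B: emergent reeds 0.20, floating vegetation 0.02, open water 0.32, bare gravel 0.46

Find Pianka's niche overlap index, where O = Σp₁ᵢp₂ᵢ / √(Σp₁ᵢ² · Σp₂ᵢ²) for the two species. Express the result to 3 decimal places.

0.187

Σ p₁ᵢp₂ᵢ = 0.0280 + 0.0152 + 0.0064 + 0.0368 = 0.0864
Σp_1ᵢ² = 0.14² + 0.76² + 0.02² + 0.08² = 0.0196 + 0.5776 + 0.0004 + 0.0064 = 0.6040
Σp_2ᵢ² = 0.20² + 0.02² + 0.32² + 0.46² = 0.0400 + 0.0004 + 0.1024 + 0.2116 = 0.3544
O = 0.0864 / √(0.6040 × 0.3544) = 0.0864 / 0.462664 = 0.18674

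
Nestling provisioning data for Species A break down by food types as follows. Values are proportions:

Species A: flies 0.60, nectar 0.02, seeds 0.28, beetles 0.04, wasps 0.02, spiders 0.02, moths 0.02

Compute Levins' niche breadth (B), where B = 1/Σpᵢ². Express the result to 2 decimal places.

Σpᵢ² = 0.60² + 0.02² + 0.28² + 0.04² + 0.02² + 0.02² + 0.02² = 0.3600 + 0.0004 + 0.0784 + 0.0016 + 0.0004 + 0.0004 + 0.0004 = 0.4416
B = 1 / 0.4416 = 2.2645

2.26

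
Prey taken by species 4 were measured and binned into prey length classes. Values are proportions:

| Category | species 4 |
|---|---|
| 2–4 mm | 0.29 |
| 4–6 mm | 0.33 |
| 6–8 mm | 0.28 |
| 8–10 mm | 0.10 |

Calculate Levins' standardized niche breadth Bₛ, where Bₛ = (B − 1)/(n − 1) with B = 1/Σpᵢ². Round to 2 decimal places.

0.85

Σpᵢ² = 0.29² + 0.33² + 0.28² + 0.10² = 0.0841 + 0.1089 + 0.0784 + 0.0100 = 0.2814
B = 1 / 0.2814 = 3.5537
Bₛ = (B − 1)/(n − 1) = (3.5537 − 1)/(4 − 1) = 2.5537/3 = 0.8512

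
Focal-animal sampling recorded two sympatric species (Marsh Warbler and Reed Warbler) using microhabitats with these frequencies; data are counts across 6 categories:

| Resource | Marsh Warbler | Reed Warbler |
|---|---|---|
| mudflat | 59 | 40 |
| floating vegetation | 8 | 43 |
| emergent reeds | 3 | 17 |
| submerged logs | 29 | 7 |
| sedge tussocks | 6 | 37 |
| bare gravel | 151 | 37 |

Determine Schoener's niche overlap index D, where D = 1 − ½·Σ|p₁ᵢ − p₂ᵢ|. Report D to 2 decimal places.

0.53

Proportions for Marsh Warbler (n=256): 59/256=0.2305, 8/256=0.0313, 3/256=0.0117, 29/256=0.1133, 6/256=0.0234, 151/256=0.5898
Proportions for Reed Warbler (n=181): 40/181=0.2210, 43/181=0.2376, 17/181=0.0939, 7/181=0.0387, 37/181=0.2044, 37/181=0.2044
Σ|p₁ᵢ − p₂ᵢ| = 0.0095 + 0.2063 + 0.0822 + 0.0746 + 0.1810 + 0.3854 = 0.9390
D = 1 − ½ × 0.9390 = 1 − 0.46950 = 0.53050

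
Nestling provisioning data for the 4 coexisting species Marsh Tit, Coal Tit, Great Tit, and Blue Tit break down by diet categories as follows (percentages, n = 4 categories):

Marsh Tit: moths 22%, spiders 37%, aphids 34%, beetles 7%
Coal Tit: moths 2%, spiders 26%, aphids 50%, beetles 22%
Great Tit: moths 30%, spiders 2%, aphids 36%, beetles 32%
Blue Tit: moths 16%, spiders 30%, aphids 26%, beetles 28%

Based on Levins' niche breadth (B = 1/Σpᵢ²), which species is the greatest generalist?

Convert percentages to proportions (divide by 100).
Σp_Marsᵢ² = 0.22² + 0.37² + 0.34² + 0.07² = 0.0484 + 0.1369 + 0.1156 + 0.0049 = 0.3058
B_Mars = 1 / 0.3058 = 3.2701
Σp_Coalᵢ² = 0.02² + 0.26² + 0.50² + 0.22² = 0.0004 + 0.0676 + 0.2500 + 0.0484 = 0.3664
B_Coal = 1 / 0.3664 = 2.7293
Σp_Greaᵢ² = 0.30² + 0.02² + 0.36² + 0.32² = 0.0900 + 0.0004 + 0.1296 + 0.1024 = 0.3224
B_Grea = 1 / 0.3224 = 3.1017
Σp_Blueᵢ² = 0.16² + 0.30² + 0.26² + 0.28² = 0.0256 + 0.0900 + 0.0676 + 0.0784 = 0.2616
B_Blue = 1 / 0.2616 = 3.8226
Highest B → broadest niche (most generalist): Blue Tit (B = 3.82).

Blue Tit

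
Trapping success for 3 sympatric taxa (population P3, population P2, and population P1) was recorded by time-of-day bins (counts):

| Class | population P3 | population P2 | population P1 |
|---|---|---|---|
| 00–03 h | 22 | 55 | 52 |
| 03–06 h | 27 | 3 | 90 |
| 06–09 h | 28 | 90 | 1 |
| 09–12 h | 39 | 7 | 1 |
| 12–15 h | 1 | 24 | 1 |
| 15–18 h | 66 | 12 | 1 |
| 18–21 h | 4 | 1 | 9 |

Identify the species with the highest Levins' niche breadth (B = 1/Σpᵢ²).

Proportions for population P3 (n=187): 22/187=0.1176, 27/187=0.1444, 28/187=0.1497, 39/187=0.2086, 1/187=0.0053, 66/187=0.3529, 4/187=0.0214
Proportions for population P2 (n=192): 55/192=0.2865, 3/192=0.0156, 90/192=0.4688, 7/192=0.0365, 24/192=0.1250, 12/192=0.0625, 1/192=0.0052
Proportions for population P1 (n=155): 52/155=0.3355, 90/155=0.5806, 1/155=0.0065, 1/155=0.0065, 1/155=0.0065, 1/155=0.0065, 9/155=0.0581
Σp_P3ᵢ² = 0.1176² + 0.1444² + 0.1497² + 0.2086² + 0.0053² + 0.3529² + 0.0214² = 0.013830 + 0.020851 + 0.022410 + 0.043514 + 0.000028 + 0.124538 + 0.000458 = 0.225629
B_P3 = 1 / 0.225629 = 4.4321
Σp_P2ᵢ² = 0.2865² + 0.0156² + 0.4688² + 0.0365² + 0.1250² + 0.0625² + 0.0052² = 0.082082 + 0.000243 + 0.219773 + 0.001332 + 0.015625 + 0.003906 + 0.000027 = 0.322988
B_P2 = 1 / 0.322988 = 3.0961
Σp_P1ᵢ² = 0.3355² + 0.5806² + 0.0065² + 0.0065² + 0.0065² + 0.0065² + 0.0581² = 0.112560 + 0.337096 + 0.000042 + 0.000042 + 0.000042 + 0.000042 + 0.003376 = 0.453200
B_P1 = 1 / 0.453200 = 2.2065
Highest B → broadest niche (most generalist): population P3 (B = 4.43).

population P3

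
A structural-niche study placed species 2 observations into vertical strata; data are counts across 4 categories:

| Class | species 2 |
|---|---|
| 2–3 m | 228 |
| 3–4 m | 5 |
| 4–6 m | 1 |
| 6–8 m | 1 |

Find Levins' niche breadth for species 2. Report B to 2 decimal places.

Proportions for species 2 (n=235): 228/235=0.9702, 5/235=0.0213, 1/235=0.0043, 1/235=0.0043
Σpᵢ² = 0.9702² + 0.0213² + 0.0043² + 0.0043² = 0.941288 + 0.000454 + 0.000018 + 0.000018 = 0.941778
B = 1 / 0.941778 = 1.0618

1.06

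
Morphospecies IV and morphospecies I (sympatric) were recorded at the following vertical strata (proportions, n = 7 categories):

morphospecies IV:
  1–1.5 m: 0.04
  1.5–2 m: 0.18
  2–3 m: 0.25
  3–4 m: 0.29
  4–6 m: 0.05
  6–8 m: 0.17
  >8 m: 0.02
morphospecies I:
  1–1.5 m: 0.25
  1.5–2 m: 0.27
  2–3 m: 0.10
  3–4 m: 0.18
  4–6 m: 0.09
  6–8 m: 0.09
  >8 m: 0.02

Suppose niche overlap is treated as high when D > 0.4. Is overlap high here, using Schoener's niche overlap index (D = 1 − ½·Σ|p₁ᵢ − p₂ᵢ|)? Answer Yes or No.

Yes

Σ|p₁ᵢ − p₂ᵢ| = 0.21 + 0.09 + 0.15 + 0.11 + 0.04 + 0.08 + 0.00 = 0.68
D = 1 − ½ × 0.68 = 1 − 0.340 = 0.6600
D = 0.6600 > 0.4 → Yes.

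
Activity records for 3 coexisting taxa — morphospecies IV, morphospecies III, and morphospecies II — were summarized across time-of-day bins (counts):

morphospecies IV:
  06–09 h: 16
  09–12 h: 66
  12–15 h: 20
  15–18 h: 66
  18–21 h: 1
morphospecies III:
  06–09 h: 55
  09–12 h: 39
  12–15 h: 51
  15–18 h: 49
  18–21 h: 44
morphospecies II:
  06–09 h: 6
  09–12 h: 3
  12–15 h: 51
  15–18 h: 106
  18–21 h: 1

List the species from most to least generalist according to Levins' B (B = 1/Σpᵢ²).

Proportions for morphospecies IV (n=169): 16/169=0.0947, 66/169=0.3905, 20/169=0.1183, 66/169=0.3905, 1/169=0.0059
Proportions for morphospecies III (n=238): 55/238=0.2311, 39/238=0.1639, 51/238=0.2143, 49/238=0.2059, 44/238=0.1849
Proportions for morphospecies II (n=167): 6/167=0.0359, 3/167=0.0180, 51/167=0.3054, 106/167=0.6347, 1/167=0.0060
Σp_IVᵢ² = 0.0947² + 0.3905² + 0.1183² + 0.3905² + 0.0059² = 0.008968 + 0.152490 + 0.013995 + 0.152490 + 0.000035 = 0.327978
B_IV = 1 / 0.327978 = 3.0490
Σp_IIIᵢ² = 0.2311² + 0.1639² + 0.2143² + 0.2059² + 0.1849² = 0.053407 + 0.026863 + 0.045924 + 0.042395 + 0.034188 = 0.202777
B_III = 1 / 0.202777 = 4.9315
Σp_IIᵢ² = 0.0359² + 0.0180² + 0.3054² + 0.6347² + 0.0060² = 0.001289 + 0.000324 + 0.093269 + 0.402844 + 0.000036 = 0.497762
B_II = 1 / 0.497762 = 2.0090
Ranking by B (broadest → narrowest): morphospecies III (4.93) > morphospecies IV (3.05) > morphospecies II (2.01)

morphospecies III > morphospecies IV > morphospecies II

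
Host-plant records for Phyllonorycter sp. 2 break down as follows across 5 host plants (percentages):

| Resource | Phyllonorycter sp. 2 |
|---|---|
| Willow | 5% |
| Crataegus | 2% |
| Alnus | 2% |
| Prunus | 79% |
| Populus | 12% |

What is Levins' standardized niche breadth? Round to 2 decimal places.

Convert percentages to proportions (divide by 100).
Σpᵢ² = 0.05² + 0.02² + 0.02² + 0.79² + 0.12² = 0.0025 + 0.0004 + 0.0004 + 0.6241 + 0.0144 = 0.6418
B = 1 / 0.6418 = 1.5581
Bₛ = (B − 1)/(n − 1) = (1.5581 − 1)/(5 − 1) = 0.5581/4 = 0.1395

0.14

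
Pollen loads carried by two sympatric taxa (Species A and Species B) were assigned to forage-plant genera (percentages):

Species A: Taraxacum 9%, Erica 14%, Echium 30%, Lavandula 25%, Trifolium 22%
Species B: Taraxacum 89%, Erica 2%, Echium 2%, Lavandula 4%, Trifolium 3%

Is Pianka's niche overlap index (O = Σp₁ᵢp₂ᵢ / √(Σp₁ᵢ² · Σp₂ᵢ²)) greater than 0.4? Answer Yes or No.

No

Convert percentages to proportions (divide by 100).
Σ p₁ᵢp₂ᵢ = 0.0801 + 0.0028 + 0.0060 + 0.0100 + 0.0066 = 0.1055
Σp_1ᵢ² = 0.09² + 0.14² + 0.30² + 0.25² + 0.22² = 0.0081 + 0.0196 + 0.0900 + 0.0625 + 0.0484 = 0.2286
Σp_2ᵢ² = 0.89² + 0.02² + 0.02² + 0.04² + 0.03² = 0.7921 + 0.0004 + 0.0004 + 0.0016 + 0.0009 = 0.7954
O = 0.1055 / √(0.2286 × 0.7954) = 0.1055 / 0.42641 = 0.2474
O = 0.2474 < 0.4 → No.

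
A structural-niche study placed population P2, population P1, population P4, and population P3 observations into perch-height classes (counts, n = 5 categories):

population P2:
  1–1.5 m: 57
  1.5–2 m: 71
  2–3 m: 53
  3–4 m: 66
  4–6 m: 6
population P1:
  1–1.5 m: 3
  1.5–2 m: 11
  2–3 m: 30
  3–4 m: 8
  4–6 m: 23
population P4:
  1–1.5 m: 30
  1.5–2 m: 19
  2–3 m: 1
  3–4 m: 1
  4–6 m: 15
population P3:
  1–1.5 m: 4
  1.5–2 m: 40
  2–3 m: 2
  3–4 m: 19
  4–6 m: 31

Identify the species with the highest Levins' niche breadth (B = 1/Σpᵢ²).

Proportions for population P2 (n=253): 57/253=0.2253, 71/253=0.2806, 53/253=0.2095, 66/253=0.2609, 6/253=0.0237
Proportions for population P1 (n=75): 3/75=0.0400, 11/75=0.1467, 30/75=0.4000, 8/75=0.1067, 23/75=0.3067
Proportions for population P4 (n=66): 30/66=0.4545, 19/66=0.2879, 1/66=0.0152, 1/66=0.0152, 15/66=0.2273
Proportions for population P3 (n=96): 4/96=0.0417, 40/96=0.4167, 2/96=0.0208, 19/96=0.1979, 31/96=0.3229
Σp_P2ᵢ² = 0.2253² + 0.2806² + 0.2095² + 0.2609² + 0.0237² = 0.050760 + 0.078736 + 0.043890 + 0.068069 + 0.000562 = 0.242017
B_P2 = 1 / 0.242017 = 4.1319
Σp_P1ᵢ² = 0.0400² + 0.1467² + 0.4000² + 0.1067² + 0.3067² = 0.001600 + 0.021521 + 0.160000 + 0.011385 + 0.094065 = 0.288571
B_P1 = 1 / 0.288571 = 3.4654
Σp_P4ᵢ² = 0.4545² + 0.2879² + 0.0152² + 0.0152² + 0.2273² = 0.206570 + 0.082886 + 0.000231 + 0.000231 + 0.051665 = 0.341583
B_P4 = 1 / 0.341583 = 2.9275
Σp_P3ᵢ² = 0.0417² + 0.4167² + 0.0208² + 0.1979² + 0.3229² = 0.001739 + 0.173639 + 0.000433 + 0.039164 + 0.104264 = 0.319239
B_P3 = 1 / 0.319239 = 3.1324
Highest B → broadest niche (most generalist): population P2 (B = 4.13).

population P2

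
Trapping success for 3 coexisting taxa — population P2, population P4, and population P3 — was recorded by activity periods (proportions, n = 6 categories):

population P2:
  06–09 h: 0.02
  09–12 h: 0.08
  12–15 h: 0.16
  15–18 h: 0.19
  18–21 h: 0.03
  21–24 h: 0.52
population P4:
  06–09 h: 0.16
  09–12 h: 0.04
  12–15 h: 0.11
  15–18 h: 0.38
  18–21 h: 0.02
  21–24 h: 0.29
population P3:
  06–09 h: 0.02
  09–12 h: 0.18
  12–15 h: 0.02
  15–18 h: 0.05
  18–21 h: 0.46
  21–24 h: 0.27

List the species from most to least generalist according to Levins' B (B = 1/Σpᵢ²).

population P4 > population P3 > population P2

Σp_P2ᵢ² = 0.02² + 0.08² + 0.16² + 0.19² + 0.03² + 0.52² = 0.0004 + 0.0064 + 0.0256 + 0.0361 + 0.0009 + 0.2704 = 0.3398
B_P2 = 1 / 0.3398 = 2.9429
Σp_P4ᵢ² = 0.16² + 0.04² + 0.11² + 0.38² + 0.02² + 0.29² = 0.0256 + 0.0016 + 0.0121 + 0.1444 + 0.0004 + 0.0841 = 0.2682
B_P4 = 1 / 0.2682 = 3.7286
Σp_P3ᵢ² = 0.02² + 0.18² + 0.02² + 0.05² + 0.46² + 0.27² = 0.0004 + 0.0324 + 0.0004 + 0.0025 + 0.2116 + 0.0729 = 0.3202
B_P3 = 1 / 0.3202 = 3.1230
Ranking by B (broadest → narrowest): population P4 (3.73) > population P3 (3.12) > population P2 (2.94)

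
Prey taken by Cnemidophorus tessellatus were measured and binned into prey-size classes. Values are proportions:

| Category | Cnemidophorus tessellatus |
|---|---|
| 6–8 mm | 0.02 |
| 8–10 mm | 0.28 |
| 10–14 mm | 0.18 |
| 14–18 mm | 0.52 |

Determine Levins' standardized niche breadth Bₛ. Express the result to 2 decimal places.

0.54

Σpᵢ² = 0.02² + 0.28² + 0.18² + 0.52² = 0.0004 + 0.0784 + 0.0324 + 0.2704 = 0.3816
B = 1 / 0.3816 = 2.6205
Bₛ = (B − 1)/(n − 1) = (2.6205 − 1)/(4 − 1) = 1.6205/3 = 0.5402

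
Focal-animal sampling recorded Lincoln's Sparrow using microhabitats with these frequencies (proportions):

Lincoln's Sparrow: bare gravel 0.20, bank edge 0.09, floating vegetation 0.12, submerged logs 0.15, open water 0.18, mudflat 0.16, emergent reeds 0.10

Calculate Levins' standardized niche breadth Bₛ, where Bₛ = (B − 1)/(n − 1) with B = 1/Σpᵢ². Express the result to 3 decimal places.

0.923

Σpᵢ² = 0.20² + 0.09² + 0.12² + 0.15² + 0.18² + 0.16² + 0.10² = 0.0400 + 0.0081 + 0.0144 + 0.0225 + 0.0324 + 0.0256 + 0.0100 = 0.1530
B = 1 / 0.1530 = 6.53595
Bₛ = (B − 1)/(n − 1) = (6.53595 − 1)/(7 − 1) = 5.53595/6 = 0.92266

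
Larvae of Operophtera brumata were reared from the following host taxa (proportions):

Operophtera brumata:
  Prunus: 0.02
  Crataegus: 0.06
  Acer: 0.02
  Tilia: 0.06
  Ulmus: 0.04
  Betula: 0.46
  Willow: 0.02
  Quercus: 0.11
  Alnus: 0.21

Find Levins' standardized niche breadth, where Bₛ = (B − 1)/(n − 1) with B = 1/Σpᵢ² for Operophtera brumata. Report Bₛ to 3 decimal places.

Σpᵢ² = 0.02² + 0.06² + 0.02² + 0.06² + 0.04² + 0.46² + 0.02² + 0.11² + 0.21² = 0.0004 + 0.0036 + 0.0004 + 0.0036 + 0.0016 + 0.2116 + 0.0004 + 0.0121 + 0.0441 = 0.2778
B = 1 / 0.2778 = 3.59971
Bₛ = (B − 1)/(n − 1) = (3.59971 − 1)/(9 − 1) = 2.59971/8 = 0.32496

0.325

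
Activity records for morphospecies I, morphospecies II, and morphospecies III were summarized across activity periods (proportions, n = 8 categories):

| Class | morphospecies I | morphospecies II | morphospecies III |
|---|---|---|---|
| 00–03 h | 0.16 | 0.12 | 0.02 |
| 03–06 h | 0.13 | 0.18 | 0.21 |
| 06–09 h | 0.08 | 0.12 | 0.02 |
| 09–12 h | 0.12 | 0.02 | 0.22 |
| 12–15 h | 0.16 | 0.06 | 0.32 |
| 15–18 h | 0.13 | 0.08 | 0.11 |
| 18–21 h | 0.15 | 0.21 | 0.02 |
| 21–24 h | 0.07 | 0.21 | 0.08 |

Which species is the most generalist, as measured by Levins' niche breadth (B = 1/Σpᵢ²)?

morphospecies I

Σp_Iᵢ² = 0.16² + 0.13² + 0.08² + 0.12² + 0.16² + 0.13² + 0.15² + 0.07² = 0.0256 + 0.0169 + 0.0064 + 0.0144 + 0.0256 + 0.0169 + 0.0225 + 0.0049 = 0.1332
B_I = 1 / 0.1332 = 7.5075
Σp_IIᵢ² = 0.12² + 0.18² + 0.12² + 0.02² + 0.06² + 0.08² + 0.21² + 0.21² = 0.0144 + 0.0324 + 0.0144 + 0.0004 + 0.0036 + 0.0064 + 0.0441 + 0.0441 = 0.1598
B_II = 1 / 0.1598 = 6.2578
Σp_IIIᵢ² = 0.02² + 0.21² + 0.02² + 0.22² + 0.32² + 0.11² + 0.02² + 0.08² = 0.0004 + 0.0441 + 0.0004 + 0.0484 + 0.1024 + 0.0121 + 0.0004 + 0.0064 = 0.2146
B_III = 1 / 0.2146 = 4.6598
Highest B → broadest niche (most generalist): morphospecies I (B = 7.51).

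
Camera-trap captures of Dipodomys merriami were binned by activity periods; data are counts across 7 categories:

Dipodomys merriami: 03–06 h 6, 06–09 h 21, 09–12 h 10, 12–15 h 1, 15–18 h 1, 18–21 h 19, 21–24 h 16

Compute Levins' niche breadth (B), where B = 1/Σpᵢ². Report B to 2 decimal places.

Proportions for Dipodomys merriami (n=74): 6/74=0.0811, 21/74=0.2838, 10/74=0.1351, 1/74=0.0135, 1/74=0.0135, 19/74=0.2568, 16/74=0.2162
Σpᵢ² = 0.0811² + 0.2838² + 0.1351² + 0.0135² + 0.0135² + 0.2568² + 0.2162² = 0.006577 + 0.080542 + 0.018252 + 0.000182 + 0.000182 + 0.065946 + 0.046742 = 0.218423
B = 1 / 0.218423 = 4.5783

4.58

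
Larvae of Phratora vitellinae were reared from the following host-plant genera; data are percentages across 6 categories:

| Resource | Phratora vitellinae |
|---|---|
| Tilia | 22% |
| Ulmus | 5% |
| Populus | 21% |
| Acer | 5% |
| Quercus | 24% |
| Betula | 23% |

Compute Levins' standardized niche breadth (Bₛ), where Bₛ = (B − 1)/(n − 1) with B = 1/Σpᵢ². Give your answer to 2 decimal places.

0.76

Convert percentages to proportions (divide by 100).
Σpᵢ² = 0.22² + 0.05² + 0.21² + 0.05² + 0.24² + 0.23² = 0.0484 + 0.0025 + 0.0441 + 0.0025 + 0.0576 + 0.0529 = 0.2080
B = 1 / 0.2080 = 4.8077
Bₛ = (B − 1)/(n − 1) = (4.8077 − 1)/(6 − 1) = 3.8077/5 = 0.7615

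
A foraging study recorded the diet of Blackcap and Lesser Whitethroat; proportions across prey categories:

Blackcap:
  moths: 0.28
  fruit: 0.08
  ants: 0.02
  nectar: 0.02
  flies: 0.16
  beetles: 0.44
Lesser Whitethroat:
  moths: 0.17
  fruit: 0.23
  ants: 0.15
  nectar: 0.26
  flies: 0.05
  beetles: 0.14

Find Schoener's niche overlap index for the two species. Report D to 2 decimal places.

0.48

Σ|p₁ᵢ − p₂ᵢ| = 0.11 + 0.15 + 0.13 + 0.24 + 0.11 + 0.30 = 1.04
D = 1 − ½ × 1.04 = 1 − 0.520 = 0.4800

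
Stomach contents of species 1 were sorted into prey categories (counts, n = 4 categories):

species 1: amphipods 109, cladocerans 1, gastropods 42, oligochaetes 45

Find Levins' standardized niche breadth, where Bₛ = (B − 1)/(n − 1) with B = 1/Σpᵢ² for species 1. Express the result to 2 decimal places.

0.49

Proportions for species 1 (n=197): 109/197=0.5533, 1/197=0.0051, 42/197=0.2132, 45/197=0.2284
Σpᵢ² = 0.5533² + 0.0051² + 0.2132² + 0.2284² = 0.306141 + 0.000026 + 0.045454 + 0.052167 = 0.403788
B = 1 / 0.403788 = 2.4765
Bₛ = (B − 1)/(n − 1) = (2.4765 − 1)/(4 − 1) = 1.4765/3 = 0.4922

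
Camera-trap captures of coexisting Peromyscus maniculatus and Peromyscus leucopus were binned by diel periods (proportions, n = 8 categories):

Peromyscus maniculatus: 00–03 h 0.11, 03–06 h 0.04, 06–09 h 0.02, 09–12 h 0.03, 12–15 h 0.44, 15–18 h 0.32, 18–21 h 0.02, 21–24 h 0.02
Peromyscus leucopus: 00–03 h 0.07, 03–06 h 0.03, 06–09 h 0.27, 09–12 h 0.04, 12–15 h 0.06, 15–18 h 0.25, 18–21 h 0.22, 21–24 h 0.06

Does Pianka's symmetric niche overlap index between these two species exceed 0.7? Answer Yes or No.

Σ p₁ᵢp₂ᵢ = 0.0077 + 0.0012 + 0.0054 + 0.0012 + 0.0264 + 0.0800 + 0.0044 + 0.0012 = 0.1275
Σp_1ᵢ² = 0.11² + 0.04² + 0.02² + 0.03² + 0.44² + 0.32² + 0.02² + 0.02² = 0.0121 + 0.0016 + 0.0004 + 0.0009 + 0.1936 + 0.1024 + 0.0004 + 0.0004 = 0.3118
Σp_2ᵢ² = 0.07² + 0.03² + 0.27² + 0.04² + 0.06² + 0.25² + 0.22² + 0.06² = 0.0049 + 0.0009 + 0.0729 + 0.0016 + 0.0036 + 0.0625 + 0.0484 + 0.0036 = 0.1984
O = 0.1275 / √(0.3118 × 0.1984) = 0.1275 / 0.24872 = 0.5126
O = 0.5126 < 0.7 → No.

No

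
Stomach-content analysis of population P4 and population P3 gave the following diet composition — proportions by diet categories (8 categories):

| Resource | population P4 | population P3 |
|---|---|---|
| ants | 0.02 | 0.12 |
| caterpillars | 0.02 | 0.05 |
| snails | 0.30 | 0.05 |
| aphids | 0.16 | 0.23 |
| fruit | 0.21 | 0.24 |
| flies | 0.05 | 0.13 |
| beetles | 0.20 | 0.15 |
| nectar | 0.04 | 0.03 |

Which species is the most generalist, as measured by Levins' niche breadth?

Σp_P4ᵢ² = 0.02² + 0.02² + 0.30² + 0.16² + 0.21² + 0.05² + 0.20² + 0.04² = 0.0004 + 0.0004 + 0.0900 + 0.0256 + 0.0441 + 0.0025 + 0.0400 + 0.0016 = 0.2046
B_P4 = 1 / 0.2046 = 4.8876
Σp_P3ᵢ² = 0.12² + 0.05² + 0.05² + 0.23² + 0.24² + 0.13² + 0.15² + 0.03² = 0.0144 + 0.0025 + 0.0025 + 0.0529 + 0.0576 + 0.0169 + 0.0225 + 0.0009 = 0.1702
B_P3 = 1 / 0.1702 = 5.8754
Highest B → broadest niche (most generalist): population P3 (B = 5.88).

population P3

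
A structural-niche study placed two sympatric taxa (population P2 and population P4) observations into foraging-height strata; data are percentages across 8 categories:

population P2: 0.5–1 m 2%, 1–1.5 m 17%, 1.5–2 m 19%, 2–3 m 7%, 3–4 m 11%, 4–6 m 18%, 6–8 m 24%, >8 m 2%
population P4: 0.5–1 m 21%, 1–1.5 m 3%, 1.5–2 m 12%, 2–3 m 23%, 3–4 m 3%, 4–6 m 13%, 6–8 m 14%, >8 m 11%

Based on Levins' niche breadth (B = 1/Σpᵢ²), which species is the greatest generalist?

Convert percentages to proportions (divide by 100).
Σp_P2ᵢ² = 0.02² + 0.17² + 0.19² + 0.07² + 0.11² + 0.18² + 0.24² + 0.02² = 0.0004 + 0.0289 + 0.0361 + 0.0049 + 0.0121 + 0.0324 + 0.0576 + 0.0004 = 0.1728
B_P2 = 1 / 0.1728 = 5.7870
Σp_P4ᵢ² = 0.21² + 0.03² + 0.12² + 0.23² + 0.03² + 0.13² + 0.14² + 0.11² = 0.0441 + 0.0009 + 0.0144 + 0.0529 + 0.0009 + 0.0169 + 0.0196 + 0.0121 = 0.1618
B_P4 = 1 / 0.1618 = 6.1805
Highest B → broadest niche (most generalist): population P4 (B = 6.18).

population P4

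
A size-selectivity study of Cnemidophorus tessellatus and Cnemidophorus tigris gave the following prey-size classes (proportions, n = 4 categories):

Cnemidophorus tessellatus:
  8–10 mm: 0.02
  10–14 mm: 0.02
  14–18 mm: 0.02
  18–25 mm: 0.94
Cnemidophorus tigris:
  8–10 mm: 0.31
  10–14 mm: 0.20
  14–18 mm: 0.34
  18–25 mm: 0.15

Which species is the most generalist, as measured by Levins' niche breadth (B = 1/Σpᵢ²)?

Σp_tessᵢ² = 0.02² + 0.02² + 0.02² + 0.94² = 0.0004 + 0.0004 + 0.0004 + 0.8836 = 0.8848
B_tess = 1 / 0.8848 = 1.1302
Σp_tigrᵢ² = 0.31² + 0.20² + 0.34² + 0.15² = 0.0961 + 0.0400 + 0.1156 + 0.0225 = 0.2742
B_tigr = 1 / 0.2742 = 3.6470
Highest B → broadest niche (most generalist): Cnemidophorus tigris (B = 3.65).

Cnemidophorus tigris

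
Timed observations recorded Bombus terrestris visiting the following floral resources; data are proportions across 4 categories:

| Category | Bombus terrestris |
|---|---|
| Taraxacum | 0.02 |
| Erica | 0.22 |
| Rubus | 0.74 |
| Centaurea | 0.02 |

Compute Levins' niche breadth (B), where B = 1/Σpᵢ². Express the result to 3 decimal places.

Σpᵢ² = 0.02² + 0.22² + 0.74² + 0.02² = 0.0004 + 0.0484 + 0.5476 + 0.0004 = 0.5968
B = 1 / 0.5968 = 1.67560

1.676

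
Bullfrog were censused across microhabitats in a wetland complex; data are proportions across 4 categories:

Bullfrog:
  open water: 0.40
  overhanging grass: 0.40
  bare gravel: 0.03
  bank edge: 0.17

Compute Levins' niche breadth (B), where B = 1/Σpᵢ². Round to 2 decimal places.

2.86

Σpᵢ² = 0.40² + 0.40² + 0.03² + 0.17² = 0.1600 + 0.1600 + 0.0009 + 0.0289 = 0.3498
B = 1 / 0.3498 = 2.8588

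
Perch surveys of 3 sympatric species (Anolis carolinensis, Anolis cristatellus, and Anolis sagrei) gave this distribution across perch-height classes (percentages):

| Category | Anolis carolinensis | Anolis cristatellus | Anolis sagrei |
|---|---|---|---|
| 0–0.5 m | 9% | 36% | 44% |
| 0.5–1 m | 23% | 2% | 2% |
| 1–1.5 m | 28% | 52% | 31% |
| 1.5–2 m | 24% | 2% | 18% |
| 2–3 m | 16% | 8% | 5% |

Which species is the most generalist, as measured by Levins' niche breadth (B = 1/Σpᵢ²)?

Convert percentages to proportions (divide by 100).
Σp_caroᵢ² = 0.09² + 0.23² + 0.28² + 0.24² + 0.16² = 0.0081 + 0.0529 + 0.0784 + 0.0576 + 0.0256 = 0.2226
B_caro = 1 / 0.2226 = 4.4924
Σp_crisᵢ² = 0.36² + 0.02² + 0.52² + 0.02² + 0.08² = 0.1296 + 0.0004 + 0.2704 + 0.0004 + 0.0064 = 0.4072
B_cris = 1 / 0.4072 = 2.4558
Σp_sagrᵢ² = 0.44² + 0.02² + 0.31² + 0.18² + 0.05² = 0.1936 + 0.0004 + 0.0961 + 0.0324 + 0.0025 = 0.3250
B_sagr = 1 / 0.3250 = 3.0769
Highest B → broadest niche (most generalist): Anolis carolinensis (B = 4.49).

Anolis carolinensis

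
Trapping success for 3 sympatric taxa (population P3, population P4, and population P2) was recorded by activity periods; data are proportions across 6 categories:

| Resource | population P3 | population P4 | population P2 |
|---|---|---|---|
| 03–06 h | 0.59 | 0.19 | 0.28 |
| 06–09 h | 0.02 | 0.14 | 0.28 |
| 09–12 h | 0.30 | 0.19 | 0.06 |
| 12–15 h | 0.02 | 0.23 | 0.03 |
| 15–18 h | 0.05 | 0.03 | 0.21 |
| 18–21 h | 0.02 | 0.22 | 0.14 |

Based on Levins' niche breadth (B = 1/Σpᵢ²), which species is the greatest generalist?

Σp_P3ᵢ² = 0.59² + 0.02² + 0.30² + 0.02² + 0.05² + 0.02² = 0.3481 + 0.0004 + 0.0900 + 0.0004 + 0.0025 + 0.0004 = 0.4418
B_P3 = 1 / 0.4418 = 2.2635
Σp_P4ᵢ² = 0.19² + 0.14² + 0.19² + 0.23² + 0.03² + 0.22² = 0.0361 + 0.0196 + 0.0361 + 0.0529 + 0.0009 + 0.0484 = 0.1940
B_P4 = 1 / 0.1940 = 5.1546
Σp_P2ᵢ² = 0.28² + 0.28² + 0.06² + 0.03² + 0.21² + 0.14² = 0.0784 + 0.0784 + 0.0036 + 0.0009 + 0.0441 + 0.0196 = 0.2250
B_P2 = 1 / 0.2250 = 4.4444
Highest B → broadest niche (most generalist): population P4 (B = 5.15).

population P4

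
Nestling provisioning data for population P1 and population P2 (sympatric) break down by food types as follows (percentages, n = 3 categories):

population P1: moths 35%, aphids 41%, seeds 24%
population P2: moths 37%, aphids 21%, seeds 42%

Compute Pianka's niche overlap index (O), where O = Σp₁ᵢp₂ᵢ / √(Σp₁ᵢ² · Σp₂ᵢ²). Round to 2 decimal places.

0.90

Convert percentages to proportions (divide by 100).
Σ p₁ᵢp₂ᵢ = 0.1295 + 0.0861 + 0.1008 = 0.3164
Σp_1ᵢ² = 0.35² + 0.41² + 0.24² = 0.1225 + 0.1681 + 0.0576 = 0.3482
Σp_2ᵢ² = 0.37² + 0.21² + 0.42² = 0.1369 + 0.0441 + 0.1764 = 0.3574
O = 0.3164 / √(0.3482 × 0.3574) = 0.3164 / 0.35277 = 0.8969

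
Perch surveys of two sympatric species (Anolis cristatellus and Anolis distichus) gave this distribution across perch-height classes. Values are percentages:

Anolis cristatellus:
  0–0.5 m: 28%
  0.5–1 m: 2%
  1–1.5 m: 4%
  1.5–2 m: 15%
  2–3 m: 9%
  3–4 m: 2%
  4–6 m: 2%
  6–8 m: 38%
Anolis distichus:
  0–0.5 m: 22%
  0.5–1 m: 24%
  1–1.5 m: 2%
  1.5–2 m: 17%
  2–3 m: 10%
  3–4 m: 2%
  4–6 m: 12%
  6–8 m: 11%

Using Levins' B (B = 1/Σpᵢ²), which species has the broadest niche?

Anolis distichus

Convert percentages to proportions (divide by 100).
Σp_crisᵢ² = 0.28² + 0.02² + 0.04² + 0.15² + 0.09² + 0.02² + 0.02² + 0.38² = 0.0784 + 0.0004 + 0.0016 + 0.0225 + 0.0081 + 0.0004 + 0.0004 + 0.1444 = 0.2562
B_cris = 1 / 0.2562 = 3.9032
Σp_distᵢ² = 0.22² + 0.24² + 0.02² + 0.17² + 0.10² + 0.02² + 0.12² + 0.11² = 0.0484 + 0.0576 + 0.0004 + 0.0289 + 0.0100 + 0.0004 + 0.0144 + 0.0121 = 0.1722
B_dist = 1 / 0.1722 = 5.8072
Highest B → broadest niche (most generalist): Anolis distichus (B = 5.81).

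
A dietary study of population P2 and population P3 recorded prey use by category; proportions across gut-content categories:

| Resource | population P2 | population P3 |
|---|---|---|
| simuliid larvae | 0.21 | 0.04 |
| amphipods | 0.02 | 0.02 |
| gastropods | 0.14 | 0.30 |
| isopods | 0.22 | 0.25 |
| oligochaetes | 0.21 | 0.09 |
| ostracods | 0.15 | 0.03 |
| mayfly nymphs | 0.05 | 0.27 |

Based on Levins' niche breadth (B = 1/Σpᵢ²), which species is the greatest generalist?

population P2

Σp_P2ᵢ² = 0.21² + 0.02² + 0.14² + 0.22² + 0.21² + 0.15² + 0.05² = 0.0441 + 0.0004 + 0.0196 + 0.0484 + 0.0441 + 0.0225 + 0.0025 = 0.1816
B_P2 = 1 / 0.1816 = 5.5066
Σp_P3ᵢ² = 0.04² + 0.02² + 0.30² + 0.25² + 0.09² + 0.03² + 0.27² = 0.0016 + 0.0004 + 0.0900 + 0.0625 + 0.0081 + 0.0009 + 0.0729 = 0.2364
B_P3 = 1 / 0.2364 = 4.2301
Highest B → broadest niche (most generalist): population P2 (B = 5.51).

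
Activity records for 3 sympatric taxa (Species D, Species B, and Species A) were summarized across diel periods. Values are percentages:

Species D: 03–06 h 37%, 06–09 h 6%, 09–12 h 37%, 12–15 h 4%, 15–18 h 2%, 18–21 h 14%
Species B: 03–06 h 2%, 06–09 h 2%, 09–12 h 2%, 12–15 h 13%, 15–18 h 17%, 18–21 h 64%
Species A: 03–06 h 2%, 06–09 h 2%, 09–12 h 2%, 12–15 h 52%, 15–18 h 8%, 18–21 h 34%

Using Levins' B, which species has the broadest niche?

Convert percentages to proportions (divide by 100).
Σp_Dᵢ² = 0.37² + 0.06² + 0.37² + 0.04² + 0.02² + 0.14² = 0.1369 + 0.0036 + 0.1369 + 0.0016 + 0.0004 + 0.0196 = 0.2990
B_D = 1 / 0.2990 = 3.3445
Σp_Bᵢ² = 0.02² + 0.02² + 0.02² + 0.13² + 0.17² + 0.64² = 0.0004 + 0.0004 + 0.0004 + 0.0169 + 0.0289 + 0.4096 = 0.4566
B_B = 1 / 0.4566 = 2.1901
Σp_Aᵢ² = 0.02² + 0.02² + 0.02² + 0.52² + 0.08² + 0.34² = 0.0004 + 0.0004 + 0.0004 + 0.2704 + 0.0064 + 0.1156 = 0.3936
B_A = 1 / 0.3936 = 2.5407
Highest B → broadest niche (most generalist): Species D (B = 3.34).

Species D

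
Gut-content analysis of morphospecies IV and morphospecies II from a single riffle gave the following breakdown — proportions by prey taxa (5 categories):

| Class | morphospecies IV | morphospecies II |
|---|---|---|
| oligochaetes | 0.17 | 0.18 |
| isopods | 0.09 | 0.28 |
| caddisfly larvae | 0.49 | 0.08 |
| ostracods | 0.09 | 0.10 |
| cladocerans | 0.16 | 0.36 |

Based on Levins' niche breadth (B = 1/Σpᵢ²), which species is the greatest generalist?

Σp_IVᵢ² = 0.17² + 0.09² + 0.49² + 0.09² + 0.16² = 0.0289 + 0.0081 + 0.2401 + 0.0081 + 0.0256 = 0.3108
B_IV = 1 / 0.3108 = 3.2175
Σp_IIᵢ² = 0.18² + 0.28² + 0.08² + 0.10² + 0.36² = 0.0324 + 0.0784 + 0.0064 + 0.0100 + 0.1296 = 0.2568
B_II = 1 / 0.2568 = 3.8941
Highest B → broadest niche (most generalist): morphospecies II (B = 3.89).

morphospecies II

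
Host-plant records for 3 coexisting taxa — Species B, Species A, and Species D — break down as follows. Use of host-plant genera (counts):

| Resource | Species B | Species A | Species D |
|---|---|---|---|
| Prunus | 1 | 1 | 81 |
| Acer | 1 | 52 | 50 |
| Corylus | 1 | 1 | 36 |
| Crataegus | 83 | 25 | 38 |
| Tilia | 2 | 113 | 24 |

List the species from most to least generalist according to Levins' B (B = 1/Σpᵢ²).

Species D > Species A > Species B

Proportions for Species B (n=88): 1/88=0.0114, 1/88=0.0114, 1/88=0.0114, 83/88=0.9432, 2/88=0.0227
Proportions for Species A (n=192): 1/192=0.0052, 52/192=0.2708, 1/192=0.0052, 25/192=0.1302, 113/192=0.5885
Proportions for Species D (n=229): 81/229=0.3537, 50/229=0.2183, 36/229=0.1572, 38/229=0.1659, 24/229=0.1048
Σp_Bᵢ² = 0.0114² + 0.0114² + 0.0114² + 0.9432² + 0.0227² = 0.000130 + 0.000130 + 0.000130 + 0.889626 + 0.000515 = 0.890531
B_B = 1 / 0.890531 = 1.1229
Σp_Aᵢ² = 0.0052² + 0.2708² + 0.0052² + 0.1302² + 0.5885² = 0.000027 + 0.073333 + 0.000027 + 0.016952 + 0.346332 = 0.436671
B_A = 1 / 0.436671 = 2.2901
Σp_Dᵢ² = 0.3537² + 0.2183² + 0.1572² + 0.1659² + 0.1048² = 0.125104 + 0.047655 + 0.024712 + 0.027523 + 0.010983 = 0.235977
B_D = 1 / 0.235977 = 4.2377
Ranking by B (broadest → narrowest): Species D (4.24) > Species A (2.29) > Species B (1.12)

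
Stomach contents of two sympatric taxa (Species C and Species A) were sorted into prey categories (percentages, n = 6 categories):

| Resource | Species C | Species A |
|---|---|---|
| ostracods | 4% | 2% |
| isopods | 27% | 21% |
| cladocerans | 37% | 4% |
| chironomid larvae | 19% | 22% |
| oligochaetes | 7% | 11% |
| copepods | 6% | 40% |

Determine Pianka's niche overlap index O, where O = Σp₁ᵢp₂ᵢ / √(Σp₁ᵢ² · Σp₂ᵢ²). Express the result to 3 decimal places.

Convert percentages to proportions (divide by 100).
Σ p₁ᵢp₂ᵢ = 0.0008 + 0.0567 + 0.0148 + 0.0418 + 0.0077 + 0.0240 = 0.1458
Σp_1ᵢ² = 0.04² + 0.27² + 0.37² + 0.19² + 0.07² + 0.06² = 0.0016 + 0.0729 + 0.1369 + 0.0361 + 0.0049 + 0.0036 = 0.2560
Σp_2ᵢ² = 0.02² + 0.21² + 0.04² + 0.22² + 0.11² + 0.40² = 0.0004 + 0.0441 + 0.0016 + 0.0484 + 0.0121 + 0.1600 = 0.2666
O = 0.1458 / √(0.2560 × 0.2666) = 0.1458 / 0.261246 = 0.55809

0.558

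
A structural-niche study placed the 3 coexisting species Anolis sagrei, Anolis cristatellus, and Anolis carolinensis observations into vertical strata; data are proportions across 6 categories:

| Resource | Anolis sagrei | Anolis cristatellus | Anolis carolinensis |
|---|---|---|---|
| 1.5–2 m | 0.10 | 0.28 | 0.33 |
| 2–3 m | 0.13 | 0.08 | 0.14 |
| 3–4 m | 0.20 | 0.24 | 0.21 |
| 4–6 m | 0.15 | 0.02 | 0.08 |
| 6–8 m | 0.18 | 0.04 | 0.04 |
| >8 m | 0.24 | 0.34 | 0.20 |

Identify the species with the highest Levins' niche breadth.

Σp_sagrᵢ² = 0.10² + 0.13² + 0.20² + 0.15² + 0.18² + 0.24² = 0.0100 + 0.0169 + 0.0400 + 0.0225 + 0.0324 + 0.0576 = 0.1794
B_sagr = 1 / 0.1794 = 5.5741
Σp_crisᵢ² = 0.28² + 0.08² + 0.24² + 0.02² + 0.04² + 0.34² = 0.0784 + 0.0064 + 0.0576 + 0.0004 + 0.0016 + 0.1156 = 0.2600
B_cris = 1 / 0.2600 = 3.8462
Σp_caroᵢ² = 0.33² + 0.14² + 0.21² + 0.08² + 0.04² + 0.20² = 0.1089 + 0.0196 + 0.0441 + 0.0064 + 0.0016 + 0.0400 = 0.2206
B_caro = 1 / 0.2206 = 4.5331
Highest B → broadest niche (most generalist): Anolis sagrei (B = 5.57).

Anolis sagrei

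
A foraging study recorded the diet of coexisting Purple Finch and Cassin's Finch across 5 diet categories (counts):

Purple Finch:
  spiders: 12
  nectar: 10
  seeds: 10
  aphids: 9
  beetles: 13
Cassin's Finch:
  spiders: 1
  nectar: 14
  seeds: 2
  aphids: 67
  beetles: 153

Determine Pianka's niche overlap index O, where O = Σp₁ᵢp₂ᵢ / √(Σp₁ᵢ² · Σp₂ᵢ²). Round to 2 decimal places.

Proportions for Purple Finch (n=54): 12/54=0.2222, 10/54=0.1852, 10/54=0.1852, 9/54=0.1667, 13/54=0.2407
Proportions for Cassin's Finch (n=237): 1/237=0.0042, 14/237=0.0591, 2/237=0.0084, 67/237=0.2827, 153/237=0.6456
Σ p₁ᵢp₂ᵢ = 0.000933 + 0.010945 + 0.001556 + 0.047126 + 0.155396 = 0.215956
Σp_1ᵢ² = 0.2222² + 0.1852² + 0.1852² + 0.1667² + 0.2407² = 0.049373 + 0.034299 + 0.034299 + 0.027789 + 0.057936 = 0.203696
Σp_2ᵢ² = 0.0042² + 0.0591² + 0.0084² + 0.2827² + 0.6456² = 0.000018 + 0.003493 + 0.000071 + 0.079919 + 0.416799 = 0.500300
O = 0.215956 / √(0.203696 × 0.500300) = 0.215956 / 0.3192321 = 0.6765

0.68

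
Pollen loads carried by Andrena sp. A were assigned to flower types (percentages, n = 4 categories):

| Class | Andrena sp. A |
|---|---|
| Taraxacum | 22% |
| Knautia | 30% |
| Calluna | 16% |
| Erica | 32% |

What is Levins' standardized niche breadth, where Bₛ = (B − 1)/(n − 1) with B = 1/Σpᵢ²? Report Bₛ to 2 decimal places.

Convert percentages to proportions (divide by 100).
Σpᵢ² = 0.22² + 0.30² + 0.16² + 0.32² = 0.0484 + 0.0900 + 0.0256 + 0.1024 = 0.2664
B = 1 / 0.2664 = 3.7538
Bₛ = (B − 1)/(n − 1) = (3.7538 − 1)/(4 − 1) = 2.7538/3 = 0.9179

0.92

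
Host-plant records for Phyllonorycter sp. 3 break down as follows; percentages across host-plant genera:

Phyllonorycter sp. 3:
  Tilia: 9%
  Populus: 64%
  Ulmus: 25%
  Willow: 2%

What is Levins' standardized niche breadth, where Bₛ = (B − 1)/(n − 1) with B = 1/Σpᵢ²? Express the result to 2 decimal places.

0.36

Convert percentages to proportions (divide by 100).
Σpᵢ² = 0.09² + 0.64² + 0.25² + 0.02² = 0.0081 + 0.4096 + 0.0625 + 0.0004 = 0.4806
B = 1 / 0.4806 = 2.0807
Bₛ = (B − 1)/(n − 1) = (2.0807 − 1)/(4 − 1) = 1.0807/3 = 0.3602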